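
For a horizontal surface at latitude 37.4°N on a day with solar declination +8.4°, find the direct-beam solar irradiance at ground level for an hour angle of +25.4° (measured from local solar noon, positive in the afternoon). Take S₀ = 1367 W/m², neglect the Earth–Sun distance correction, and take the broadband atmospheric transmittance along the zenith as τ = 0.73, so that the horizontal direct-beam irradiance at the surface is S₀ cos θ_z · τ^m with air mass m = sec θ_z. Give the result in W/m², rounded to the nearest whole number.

cos θ_z = sin φ sin δ + cos φ cos δ cos H = (0.6074)(0.1461) + (0.7944)(0.9893)(0.9033) = 0.7986.
Air mass m = 1/cos θ_z = 1/0.7986 = 1.252; τ^m = 0.73^1.252 = 0.6743.
Surface direct beam = 1367 × 0.7986 × 0.6743 = 736.12 W/m².

736 W/m²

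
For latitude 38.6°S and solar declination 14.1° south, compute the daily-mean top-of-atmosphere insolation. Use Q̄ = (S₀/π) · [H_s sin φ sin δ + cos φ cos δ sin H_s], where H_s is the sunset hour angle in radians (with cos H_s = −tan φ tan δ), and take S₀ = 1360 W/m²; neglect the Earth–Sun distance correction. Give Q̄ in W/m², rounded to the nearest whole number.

438 W/m²

−tan φ tan δ = −(-0.7983)(-0.2512) = -0.2005; H_s = arccos(-0.2005) = 101.57°. In radians, H_s = 1.7727.
H_s sin φ sin δ = 1.7727 × -0.6239 × -0.2436 = 0.2694.
cos φ cos δ sin H_s = 0.7815 × 0.9699 × 0.9797 = 0.7426.
Q̄ = (1360/π) × (0.2694 + 0.7426) = 432.90 × 1.0120 = 438.09 W/m².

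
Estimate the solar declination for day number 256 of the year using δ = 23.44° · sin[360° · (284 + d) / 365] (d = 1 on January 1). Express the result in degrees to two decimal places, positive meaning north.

360 × (284 + 256) / 365 = 532.603°; sin(532.603°) = 0.1287.
δ = 23.44 × 0.1287 = 3.017° ≈ +3.02°.

+3.02°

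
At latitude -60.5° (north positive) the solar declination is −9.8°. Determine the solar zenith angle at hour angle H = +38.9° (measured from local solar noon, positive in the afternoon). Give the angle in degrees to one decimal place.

With φ = -60.5°, δ = -9.8°, H = 38.90°: sin φ sin δ = 0.1481, cos φ cos δ cos H = 0.3776, so cos θ_z = 0.5257.
θ_z = arccos(0.5257) = 58.28°.

58.3°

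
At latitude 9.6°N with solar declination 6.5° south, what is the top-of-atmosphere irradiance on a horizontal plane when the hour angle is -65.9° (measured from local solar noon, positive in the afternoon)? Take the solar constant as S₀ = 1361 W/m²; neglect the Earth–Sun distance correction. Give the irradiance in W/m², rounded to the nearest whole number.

519 W/m²

cos θ_z = sin φ sin δ + cos φ cos δ cos H = (0.1668)(-0.1132) + (0.9860)(0.9936)(0.4083) = 0.3811.
Top-of-atmosphere irradiance = S₀ cos θ_z = 1361 × 0.3811 = 518.68 W/m².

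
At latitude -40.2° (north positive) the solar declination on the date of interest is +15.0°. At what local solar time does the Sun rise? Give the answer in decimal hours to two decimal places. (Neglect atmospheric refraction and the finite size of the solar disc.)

6.87 h

The sunset hour angle satisfies cos H_s = −tan φ tan δ = 0.2264, giving H_s = 76.91°.
Sunrise is at 12 − H_s/15 = 12 − 5.127 = 6.873 h local solar time.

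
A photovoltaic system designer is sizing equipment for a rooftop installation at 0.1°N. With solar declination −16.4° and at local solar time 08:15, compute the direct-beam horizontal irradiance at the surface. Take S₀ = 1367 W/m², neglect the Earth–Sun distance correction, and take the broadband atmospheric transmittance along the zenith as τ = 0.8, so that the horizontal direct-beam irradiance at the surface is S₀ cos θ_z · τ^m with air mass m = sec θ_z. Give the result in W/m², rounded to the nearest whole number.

Hour angle H = 15° × (8.25 − 12) = -56.25°.
cos θ_z = sin(0.1°) sin(-16.4°) + cos(0.1°) cos(-16.4°) cos(-56.25°) = -0.0005 + 0.5330 = 0.5325.
Air mass m = 1/cos θ_z = 1/0.5325 = 1.878; τ^m = 0.8^1.878 = 0.6577.
Surface direct beam = 1367 × 0.5325 × 0.6577 = 478.76 W/m².

479 W/m²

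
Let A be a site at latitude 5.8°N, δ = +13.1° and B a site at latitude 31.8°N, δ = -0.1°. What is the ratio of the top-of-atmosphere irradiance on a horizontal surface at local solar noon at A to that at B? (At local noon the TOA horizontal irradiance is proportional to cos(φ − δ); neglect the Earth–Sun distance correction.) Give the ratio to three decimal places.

A: cos θ_z = cos(5.8° − (13.1°)) = 0.9919.
B: cos θ_z = cos(31.8° − (-0.1°)) = 0.8490.
Ratio A/B = 0.9919 / 0.8490 = 1.1683.

1.168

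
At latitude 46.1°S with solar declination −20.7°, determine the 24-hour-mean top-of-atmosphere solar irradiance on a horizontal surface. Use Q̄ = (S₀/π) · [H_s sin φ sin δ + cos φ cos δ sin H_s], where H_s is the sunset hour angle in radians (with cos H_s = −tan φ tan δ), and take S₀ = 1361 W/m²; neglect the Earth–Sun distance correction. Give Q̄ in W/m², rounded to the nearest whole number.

476 W/m²

−tan φ tan δ = −(-1.0392)(-0.3779) = -0.3927; H_s = arccos(-0.3927) = 113.12°. In radians, H_s = 1.9743.
H_s sin φ sin δ = 1.9743 × -0.7206 × -0.3535 = 0.5029.
cos φ cos δ sin H_s = 0.6934 × 0.9354 × 0.9197 = 0.5965.
Q̄ = (1361/π) × (0.5029 + 0.5965) = 433.22 × 1.0994 = 476.28 W/m².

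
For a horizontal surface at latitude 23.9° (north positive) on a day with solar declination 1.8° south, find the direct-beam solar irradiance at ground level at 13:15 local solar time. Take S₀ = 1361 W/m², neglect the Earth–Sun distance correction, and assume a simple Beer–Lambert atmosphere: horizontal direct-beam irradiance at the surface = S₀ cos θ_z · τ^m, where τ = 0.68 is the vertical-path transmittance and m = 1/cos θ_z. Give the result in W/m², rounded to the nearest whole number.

Hour angle H = 15° × (13.25 − 12) = 18.75°.
cos θ_z = sin φ sin δ + cos φ cos δ cos H = (0.4051)(-0.0314) + (0.9143)(0.9995)(0.9469) = 0.8526.
Air mass m = 1/cos θ_z = 1/0.8526 = 1.173; τ^m = 0.68^1.173 = 0.6361.
Surface direct beam = 1361 × 0.8526 × 0.6361 = 738.12 W/m².

738 W/m²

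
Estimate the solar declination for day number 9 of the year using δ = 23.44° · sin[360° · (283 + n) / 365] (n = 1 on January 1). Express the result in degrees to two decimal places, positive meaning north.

360 × (283 + 9) / 365 = 288.000°; sin(288.000°) = -0.9511.
δ = 23.44 × -0.9511 = -22.294° ≈ -22.29°.

-22.29°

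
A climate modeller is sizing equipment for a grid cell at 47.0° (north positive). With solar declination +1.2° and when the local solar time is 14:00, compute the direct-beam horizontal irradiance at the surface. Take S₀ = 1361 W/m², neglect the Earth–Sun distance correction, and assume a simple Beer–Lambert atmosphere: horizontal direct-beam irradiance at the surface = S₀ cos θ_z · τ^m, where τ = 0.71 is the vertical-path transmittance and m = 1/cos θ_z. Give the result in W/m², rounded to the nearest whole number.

468 W/m²

Hour angle H = 15° × (14 − 12) = 30.00°.
With φ = 47.0°, δ = 1.2°, H = 30.00°: sin φ sin δ = 0.0153, cos φ cos δ cos H = 0.5905, so cos θ_z = 0.6058.
Air mass m = 1/cos θ_z = 1/0.6058 = 1.651; τ^m = 0.71^1.651 = 0.5681.
Surface direct beam = 1361 × 0.6058 × 0.5681 = 468.39 W/m².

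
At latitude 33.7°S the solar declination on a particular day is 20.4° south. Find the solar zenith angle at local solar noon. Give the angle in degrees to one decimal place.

At local solar noon the hour angle is zero, so the zenith angle is |φ − δ| = |-33.7° − (-20.4°)| = 13.3°.

13.3°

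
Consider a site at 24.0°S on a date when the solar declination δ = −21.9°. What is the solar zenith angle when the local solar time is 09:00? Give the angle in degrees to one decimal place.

Hour angle H = 15° × (9 − 12) = -45.00°.
With φ = -24.0°, δ = -21.9°, H = -45.00°: sin φ sin δ = 0.1517, cos φ cos δ cos H = 0.5994, so cos θ_z = 0.7511.
θ_z = arccos(0.7511) = 41.31°.

41.3°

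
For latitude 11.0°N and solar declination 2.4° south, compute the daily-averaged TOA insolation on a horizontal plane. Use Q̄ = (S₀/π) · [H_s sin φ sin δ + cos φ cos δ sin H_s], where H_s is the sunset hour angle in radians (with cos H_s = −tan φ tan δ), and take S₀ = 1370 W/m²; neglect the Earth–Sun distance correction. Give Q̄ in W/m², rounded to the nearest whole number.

422 W/m²

cos H_s = −tan(11.0°) · tan(-2.4°) = 0.0081, so H_s = arccos(0.0081) = 89.54°. In radians, H_s = 1.5628.
H_s sin φ sin δ = 1.5628 × 0.1908 × -0.0419 = -0.0125.
cos φ cos δ sin H_s = 0.9816 × 0.9991 × 1.0000 = 0.9807.
Q̄ = (1370/π) × (-0.0125 + 0.9807) = 436.08 × 0.9682 = 422.21 W/m².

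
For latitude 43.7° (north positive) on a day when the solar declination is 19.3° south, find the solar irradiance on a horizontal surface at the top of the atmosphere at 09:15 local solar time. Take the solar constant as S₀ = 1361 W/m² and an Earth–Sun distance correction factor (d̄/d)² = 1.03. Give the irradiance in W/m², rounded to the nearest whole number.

Hour angle H = 15° × (9.25 − 12) = -41.25°.
cos θ_z = sin φ sin δ + cos φ cos δ cos H = (0.6909)(-0.3305) + (0.7230)(0.9438)(0.7518) = 0.2847.
Top-of-atmosphere irradiance = S₀ (d̄/d)² cos θ_z = 1361 × 1.03 × 0.2847 = 399.10 W/m².

399 W/m²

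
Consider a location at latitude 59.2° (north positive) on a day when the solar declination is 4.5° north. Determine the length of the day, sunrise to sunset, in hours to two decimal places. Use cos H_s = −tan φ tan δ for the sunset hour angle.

13.01 hours

cos H_s = −tan(59.2°) · tan(4.5°) = -0.1320, so H_s = arccos(-0.1320) = 97.59°.
Day length = 2 H_s / 15° h⁻¹ = 195.18° / 15 = 13.012 h.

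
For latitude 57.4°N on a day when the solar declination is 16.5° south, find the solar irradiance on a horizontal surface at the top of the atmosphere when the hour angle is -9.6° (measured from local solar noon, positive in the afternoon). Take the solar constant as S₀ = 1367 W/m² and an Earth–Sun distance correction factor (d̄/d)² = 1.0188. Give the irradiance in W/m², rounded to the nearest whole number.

cos θ_z = sin(57.4°) sin(-16.5°) + cos(57.4°) cos(-16.5°) cos(-9.60°) = -0.2393 + 0.5093 = 0.2700.
Top-of-atmosphere irradiance = S₀ (d̄/d)² cos θ_z = 1367 × 1.0188 × 0.2700 = 376.03 W/m².

376 W/m²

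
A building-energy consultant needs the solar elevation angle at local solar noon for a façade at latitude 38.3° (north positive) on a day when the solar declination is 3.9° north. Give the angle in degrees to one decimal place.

55.6°

At local solar noon the hour angle is zero, so the elevation is 90° − |φ − δ| = 90° − |38.3° − (3.9°)| = 90° − 34.4° = 55.6°.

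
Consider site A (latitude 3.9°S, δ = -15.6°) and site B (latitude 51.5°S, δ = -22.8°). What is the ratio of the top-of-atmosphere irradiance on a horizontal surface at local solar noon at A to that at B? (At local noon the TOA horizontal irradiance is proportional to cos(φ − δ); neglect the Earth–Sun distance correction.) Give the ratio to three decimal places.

A: cos θ_z = cos(-3.9° − (-15.6°)) = 0.9792.
B: cos θ_z = cos(-51.5° − (-22.8°)) = 0.8771.
Ratio A/B = 0.9792 / 0.8771 = 1.1164.

1.116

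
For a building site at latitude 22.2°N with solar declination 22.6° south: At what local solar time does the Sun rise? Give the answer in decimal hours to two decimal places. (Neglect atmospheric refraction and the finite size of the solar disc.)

6.65 h

−tan φ tan δ = −(0.4081)(-0.4163) = 0.1699; H_s = arccos(0.1699) = 80.22°.
Sunrise is at 12 − H_s/15 = 12 − 5.348 = 6.652 h local solar time.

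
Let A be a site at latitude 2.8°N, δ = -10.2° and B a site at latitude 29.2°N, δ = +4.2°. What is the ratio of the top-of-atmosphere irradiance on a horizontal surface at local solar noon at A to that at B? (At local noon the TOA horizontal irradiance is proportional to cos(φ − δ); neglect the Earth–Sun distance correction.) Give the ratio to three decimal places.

1.075

A: cos θ_z = cos(2.8° − (-10.2°)) = 0.9744.
B: cos θ_z = cos(29.2° − (4.2°)) = 0.9063.
Ratio A/B = 0.9744 / 0.9063 = 1.0751.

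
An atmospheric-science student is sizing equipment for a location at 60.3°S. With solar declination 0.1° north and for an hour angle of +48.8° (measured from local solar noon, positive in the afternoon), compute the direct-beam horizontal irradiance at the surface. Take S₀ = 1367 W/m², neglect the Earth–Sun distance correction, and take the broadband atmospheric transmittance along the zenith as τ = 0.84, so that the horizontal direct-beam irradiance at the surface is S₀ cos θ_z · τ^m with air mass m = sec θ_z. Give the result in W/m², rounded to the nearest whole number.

260 W/m²

With φ = -60.3°, δ = 0.1°, H = 48.80°: sin φ sin δ = -0.0015, cos φ cos δ cos H = 0.3264, so cos θ_z = 0.3249.
Air mass m = 1/cos θ_z = 1/0.3249 = 3.078; τ^m = 0.84^3.078 = 0.5847.
Surface direct beam = 1367 × 0.3249 × 0.5847 = 259.69 W/m².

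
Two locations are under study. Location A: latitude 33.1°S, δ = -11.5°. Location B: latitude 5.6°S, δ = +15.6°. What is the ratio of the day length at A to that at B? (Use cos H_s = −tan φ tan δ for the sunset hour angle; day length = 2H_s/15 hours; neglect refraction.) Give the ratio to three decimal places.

1.104

A: H_s = arccos(−tan -33.1° · tan -11.5°) = 97.62°, so 2H_s/15 = 13.0160 h.
B: H_s = arccos(−tan -5.6° · tan 15.6°) = 88.43°, so 2H_s/15 = 11.7907 h.
Ratio A/B = 13.0160 / 11.7907 = 1.1039.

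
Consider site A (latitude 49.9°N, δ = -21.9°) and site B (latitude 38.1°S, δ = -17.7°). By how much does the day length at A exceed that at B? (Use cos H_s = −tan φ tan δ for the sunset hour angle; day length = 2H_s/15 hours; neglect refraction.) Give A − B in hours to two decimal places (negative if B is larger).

A: H_s = arccos(−tan 49.9° · tan -21.9°) = 61.49°, so 2H_s/15 = 8.1987 h.
B: H_s = arccos(−tan -38.1° · tan -17.7°) = 104.49°, so 2H_s/15 = 13.9320 h.
A − B = 8.1987 − 13.9320 = -5.7333 h.

-5.73 h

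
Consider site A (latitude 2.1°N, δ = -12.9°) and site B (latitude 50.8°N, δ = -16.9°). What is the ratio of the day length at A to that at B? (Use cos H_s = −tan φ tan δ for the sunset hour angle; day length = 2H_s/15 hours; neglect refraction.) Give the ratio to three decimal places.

1.314

A: H_s = arccos(−tan 2.1° · tan -12.9°) = 89.52°, so 2H_s/15 = 11.9360 h.
B: H_s = arccos(−tan 50.8° · tan -16.9°) = 68.13°, so 2H_s/15 = 9.0840 h.
Ratio A/B = 11.9360 / 9.0840 = 1.3140.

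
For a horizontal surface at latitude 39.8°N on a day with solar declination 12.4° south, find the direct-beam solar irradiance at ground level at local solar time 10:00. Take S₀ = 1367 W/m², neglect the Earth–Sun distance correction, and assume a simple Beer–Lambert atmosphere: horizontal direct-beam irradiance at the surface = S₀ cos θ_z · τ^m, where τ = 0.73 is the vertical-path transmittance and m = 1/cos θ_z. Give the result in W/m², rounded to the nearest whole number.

379 W/m²

Hour angle H = 15° × (10 − 12) = -30.00°.
With φ = 39.8°, δ = -12.4°, H = -30.00°: sin φ sin δ = -0.1375, cos φ cos δ cos H = 0.6498, so cos θ_z = 0.5123.
Air mass m = 1/cos θ_z = 1/0.5123 = 1.952; τ^m = 0.73^1.952 = 0.5410.
Surface direct beam = 1367 × 0.5123 × 0.5410 = 378.87 W/m².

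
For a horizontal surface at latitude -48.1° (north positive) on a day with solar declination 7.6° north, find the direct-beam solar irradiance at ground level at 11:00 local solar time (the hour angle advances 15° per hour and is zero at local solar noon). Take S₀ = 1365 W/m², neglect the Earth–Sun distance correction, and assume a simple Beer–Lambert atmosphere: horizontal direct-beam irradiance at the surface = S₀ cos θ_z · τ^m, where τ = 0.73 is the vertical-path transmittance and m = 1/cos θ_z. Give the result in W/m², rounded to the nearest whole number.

413 W/m²

Hour angle H = 15° × (11 − 12) = -15.00°.
cos θ_z = sin φ sin δ + cos φ cos δ cos H = (-0.7443)(0.1323) + (0.6678)(0.9912)(0.9659) = 0.5409.
Air mass m = 1/cos θ_z = 1/0.5409 = 1.849; τ^m = 0.73^1.849 = 0.5588.
Surface direct beam = 1365 × 0.5409 × 0.5588 = 412.58 W/m².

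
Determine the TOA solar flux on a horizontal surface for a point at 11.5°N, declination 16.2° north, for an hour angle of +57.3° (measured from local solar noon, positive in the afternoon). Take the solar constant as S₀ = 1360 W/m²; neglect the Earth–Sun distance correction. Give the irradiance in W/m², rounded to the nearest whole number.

767 W/m²

With φ = 11.5°, δ = 16.2°, H = 57.30°: sin φ sin δ = 0.0556, cos φ cos δ cos H = 0.5084, so cos θ_z = 0.5640.
Top-of-atmosphere irradiance = S₀ cos θ_z = 1360 × 0.5640 = 767.04 W/m².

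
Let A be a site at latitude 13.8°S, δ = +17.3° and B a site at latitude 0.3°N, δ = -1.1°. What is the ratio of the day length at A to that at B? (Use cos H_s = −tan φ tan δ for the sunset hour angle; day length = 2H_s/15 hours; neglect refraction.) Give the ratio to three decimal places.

0.951

A: H_s = arccos(−tan -13.8° · tan 17.3°) = 85.61°, so 2H_s/15 = 11.4147 h.
B: H_s = arccos(−tan 0.3° · tan -1.1°) = 89.99°, so 2H_s/15 = 11.9987 h.
Ratio A/B = 11.4147 / 11.9987 = 0.9513.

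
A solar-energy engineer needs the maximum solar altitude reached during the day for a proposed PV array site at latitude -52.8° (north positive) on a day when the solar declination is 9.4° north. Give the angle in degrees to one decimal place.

27.8°

At local solar noon the hour angle is zero, so the elevation is 90° − |φ − δ| = 90° − |-52.8° − (9.4°)| = 90° − 62.2° = 27.8°.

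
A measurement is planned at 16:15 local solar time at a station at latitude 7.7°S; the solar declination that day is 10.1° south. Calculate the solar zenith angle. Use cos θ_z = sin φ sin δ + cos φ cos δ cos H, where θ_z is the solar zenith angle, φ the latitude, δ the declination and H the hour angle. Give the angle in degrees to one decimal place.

62.9°

Hour angle H = 15° × (16.25 − 12) = 63.75°.
cos θ_z = sin(-7.7°) sin(-10.1°) + cos(-7.7°) cos(-10.1°) cos(63.75°) = 0.0235 + 0.4315 = 0.4550.
θ_z = arccos(0.4550) = 62.94°.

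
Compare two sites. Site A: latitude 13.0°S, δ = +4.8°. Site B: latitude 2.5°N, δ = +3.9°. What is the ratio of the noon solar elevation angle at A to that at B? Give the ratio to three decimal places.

0.815

A: 90° − |-13.0 − (4.8)| = 72.20°.
B: 90° − |2.5 − (3.9)| = 88.60°.
Ratio A/B = 72.2000 / 88.6000 = 0.8149.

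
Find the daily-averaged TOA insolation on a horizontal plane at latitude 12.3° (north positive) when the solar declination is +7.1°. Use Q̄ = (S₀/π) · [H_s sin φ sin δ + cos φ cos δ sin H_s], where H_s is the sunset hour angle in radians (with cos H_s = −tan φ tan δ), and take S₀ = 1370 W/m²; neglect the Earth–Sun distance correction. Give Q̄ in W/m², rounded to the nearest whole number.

cos H_s = −tan(12.3°) · tan(7.1°) = -0.0272, so H_s = arccos(-0.0272) = 91.56°. In radians, H_s = 1.5980.
H_s sin φ sin δ = 1.5980 × 0.2130 × 0.1236 = 0.0421.
cos φ cos δ sin H_s = 0.9770 × 0.9923 × 0.9996 = 0.9691.
Q̄ = (1370/π) × (0.0421 + 0.9691) = 436.08 × 1.0112 = 440.96 W/m².

441 W/m²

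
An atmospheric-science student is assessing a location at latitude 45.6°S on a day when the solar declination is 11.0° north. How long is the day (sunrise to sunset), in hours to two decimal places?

−tan φ tan δ = −(-1.0212)(0.1944) = 0.1985; H_s = arccos(0.1985) = 78.55°.
Day length = 2 H_s / 15° h⁻¹ = 157.10° / 15 = 10.473 h.

10.47 hours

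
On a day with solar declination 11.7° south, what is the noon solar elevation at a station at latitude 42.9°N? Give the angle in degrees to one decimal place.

At local solar noon the hour angle is zero, so the elevation is 90° − |φ − δ| = 90° − |42.9° − (-11.7°)| = 90° − 54.6° = 35.4°.

35.4°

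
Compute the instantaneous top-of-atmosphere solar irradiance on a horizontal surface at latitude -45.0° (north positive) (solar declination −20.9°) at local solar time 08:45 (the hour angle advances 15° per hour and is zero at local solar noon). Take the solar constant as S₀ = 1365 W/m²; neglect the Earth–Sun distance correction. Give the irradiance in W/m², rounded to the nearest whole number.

939 W/m²

Hour angle H = 15° × (8.75 − 12) = -48.75°.
cos θ_z = sin(-45.0°) sin(-20.9°) + cos(-45.0°) cos(-20.9°) cos(-48.75°) = 0.2523 + 0.4356 = 0.6879.
Top-of-atmosphere irradiance = S₀ cos θ_z = 1365 × 0.6879 = 938.98 W/m².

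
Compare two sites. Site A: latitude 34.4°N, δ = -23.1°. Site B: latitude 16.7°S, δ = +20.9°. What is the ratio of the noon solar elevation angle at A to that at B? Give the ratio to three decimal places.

A: 90° − |34.4 − (-23.1)| = 32.50°.
B: 90° − |-16.7 − (20.9)| = 52.40°.
Ratio A/B = 32.5000 / 52.4000 = 0.6202.

0.620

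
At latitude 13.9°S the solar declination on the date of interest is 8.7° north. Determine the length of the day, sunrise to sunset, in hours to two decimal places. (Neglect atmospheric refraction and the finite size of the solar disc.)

11.71 hours

The sunset hour angle satisfies cos H_s = −tan φ tan δ = 0.0379, giving H_s = 87.83°.
Day length = 2 H_s / 15° h⁻¹ = 175.66° / 15 = 11.711 h.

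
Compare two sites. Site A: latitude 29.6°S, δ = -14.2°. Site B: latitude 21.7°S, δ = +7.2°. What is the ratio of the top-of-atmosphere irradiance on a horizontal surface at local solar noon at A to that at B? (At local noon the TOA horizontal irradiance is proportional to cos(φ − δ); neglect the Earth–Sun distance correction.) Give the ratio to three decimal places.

1.101

A: cos θ_z = cos(-29.6° − (-14.2°)) = 0.9641.
B: cos θ_z = cos(-21.7° − (7.2°)) = 0.8755.
Ratio A/B = 0.9641 / 0.8755 = 1.1012.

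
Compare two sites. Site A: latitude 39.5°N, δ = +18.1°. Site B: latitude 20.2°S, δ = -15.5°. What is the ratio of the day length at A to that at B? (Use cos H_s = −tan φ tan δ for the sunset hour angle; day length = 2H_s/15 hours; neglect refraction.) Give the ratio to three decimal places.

1.102

A: H_s = arccos(−tan 39.5° · tan 18.1°) = 105.63°, so 2H_s/15 = 14.0840 h.
B: H_s = arccos(−tan -20.2° · tan -15.5°) = 95.86°, so 2H_s/15 = 12.7813 h.
Ratio A/B = 14.0840 / 12.7813 = 1.1019.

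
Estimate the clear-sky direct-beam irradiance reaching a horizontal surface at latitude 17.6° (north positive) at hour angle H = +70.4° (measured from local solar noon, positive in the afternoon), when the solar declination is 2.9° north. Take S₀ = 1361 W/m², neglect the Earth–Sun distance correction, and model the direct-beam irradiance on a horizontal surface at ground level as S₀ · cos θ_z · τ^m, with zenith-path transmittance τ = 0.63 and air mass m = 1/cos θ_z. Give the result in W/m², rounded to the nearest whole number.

cos θ_z = sin(17.6°) sin(2.9°) + cos(17.6°) cos(2.9°) cos(70.40°) = 0.0153 + 0.3193 = 0.3346.
Air mass m = 1/cos θ_z = 1/0.3346 = 2.989; τ^m = 0.63^2.989 = 0.2513.
Surface direct beam = 1361 × 0.3346 × 0.2513 = 114.44 W/m².

114 W/m²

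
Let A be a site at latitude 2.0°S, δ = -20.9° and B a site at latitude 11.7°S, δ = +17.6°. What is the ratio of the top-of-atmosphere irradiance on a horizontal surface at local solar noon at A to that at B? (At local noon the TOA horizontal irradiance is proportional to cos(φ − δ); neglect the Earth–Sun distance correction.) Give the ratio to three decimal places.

1.085

A: cos θ_z = cos(-2.0° − (-20.9°)) = 0.9461.
B: cos θ_z = cos(-11.7° − (17.6°)) = 0.8721.
Ratio A/B = 0.9461 / 0.8721 = 1.0849.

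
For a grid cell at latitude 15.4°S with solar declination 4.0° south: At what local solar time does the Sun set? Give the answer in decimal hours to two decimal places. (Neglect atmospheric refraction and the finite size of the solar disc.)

18.07 h

cos H_s = −tan(-15.4°) · tan(-4.0°) = -0.0193, so H_s = arccos(-0.0193) = 91.11°.
Sunset is at 12 + H_s/15 = 12 + 6.074 = 18.074 h local solar time.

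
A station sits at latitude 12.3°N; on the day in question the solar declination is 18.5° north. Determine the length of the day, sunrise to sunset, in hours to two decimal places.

−tan φ tan δ = −(0.2180)(0.3346) = -0.0729; H_s = arccos(-0.0729) = 94.18°.
Day length = 2 H_s / 15° h⁻¹ = 188.36° / 15 = 12.557 h.

12.56 hours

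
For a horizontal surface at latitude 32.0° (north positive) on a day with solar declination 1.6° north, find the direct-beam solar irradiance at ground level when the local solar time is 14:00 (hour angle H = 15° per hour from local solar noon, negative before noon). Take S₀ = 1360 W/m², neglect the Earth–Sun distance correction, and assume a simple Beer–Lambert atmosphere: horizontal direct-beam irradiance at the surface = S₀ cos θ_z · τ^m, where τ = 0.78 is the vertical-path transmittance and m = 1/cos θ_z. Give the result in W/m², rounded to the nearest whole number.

731 W/m²

Hour angle H = 15° × (14 − 12) = 30.00°.
cos θ_z = sin(32.0°) sin(1.6°) + cos(32.0°) cos(1.6°) cos(30.00°) = 0.0148 + 0.7341 = 0.7489.
Air mass m = 1/cos θ_z = 1/0.7489 = 1.335; τ^m = 0.78^1.335 = 0.7177.
Surface direct beam = 1360 × 0.7489 × 0.7177 = 730.98 W/m².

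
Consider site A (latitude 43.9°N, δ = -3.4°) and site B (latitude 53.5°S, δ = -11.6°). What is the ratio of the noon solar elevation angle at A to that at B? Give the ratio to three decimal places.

0.888

A: 90° − |43.9 − (-3.4)| = 42.70°.
B: 90° − |-53.5 − (-11.6)| = 48.10°.
Ratio A/B = 42.7000 / 48.1000 = 0.8877.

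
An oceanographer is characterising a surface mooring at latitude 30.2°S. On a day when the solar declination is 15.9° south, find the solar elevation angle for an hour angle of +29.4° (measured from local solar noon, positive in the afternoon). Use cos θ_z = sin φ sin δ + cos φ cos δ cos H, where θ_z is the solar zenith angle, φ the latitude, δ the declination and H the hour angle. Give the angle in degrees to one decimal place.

With φ = -30.2°, δ = -15.9°, H = 29.40°: sin φ sin δ = 0.1378, cos φ cos δ cos H = 0.7242, so cos θ_z = 0.8620.
θ_z = arccos(0.8620) = 30.46°, so the elevation is 90° − 30.46° = 59.54°.

59.5°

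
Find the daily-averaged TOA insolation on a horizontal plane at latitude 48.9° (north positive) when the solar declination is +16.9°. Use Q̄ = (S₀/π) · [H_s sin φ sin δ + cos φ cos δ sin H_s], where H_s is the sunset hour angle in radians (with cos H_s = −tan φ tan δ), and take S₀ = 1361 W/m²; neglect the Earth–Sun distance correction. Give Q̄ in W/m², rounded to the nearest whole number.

438 W/m²

−tan φ tan δ = −(1.1463)(0.3038) = -0.3482; H_s = arccos(-0.3482) = 110.38°. In radians, H_s = 1.9265.
H_s sin φ sin δ = 1.9265 × 0.7536 × 0.2907 = 0.4220.
cos φ cos δ sin H_s = 0.6574 × 0.9568 × 0.9374 = 0.5896.
Q̄ = (1361/π) × (0.4220 + 0.5896) = 433.22 × 1.0116 = 438.25 W/m².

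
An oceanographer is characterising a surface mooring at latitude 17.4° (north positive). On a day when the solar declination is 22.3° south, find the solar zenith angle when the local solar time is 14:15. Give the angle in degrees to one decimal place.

51.6°

Hour angle H = 15° × (14.25 − 12) = 33.75°.
cos θ_z = sin(17.4°) sin(-22.3°) + cos(17.4°) cos(-22.3°) cos(33.75°) = -0.1135 + 0.7341 = 0.6206.
θ_z = arccos(0.6206) = 51.64°.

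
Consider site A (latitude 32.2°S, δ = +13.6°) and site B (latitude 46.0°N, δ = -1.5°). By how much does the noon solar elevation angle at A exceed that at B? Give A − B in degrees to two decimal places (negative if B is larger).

A: 90° − |-32.2 − (13.6)| = 44.20°.
B: 90° − |46.0 − (-1.5)| = 42.50°.
A − B = 44.20 − 42.50 = 1.70°.

+1.70°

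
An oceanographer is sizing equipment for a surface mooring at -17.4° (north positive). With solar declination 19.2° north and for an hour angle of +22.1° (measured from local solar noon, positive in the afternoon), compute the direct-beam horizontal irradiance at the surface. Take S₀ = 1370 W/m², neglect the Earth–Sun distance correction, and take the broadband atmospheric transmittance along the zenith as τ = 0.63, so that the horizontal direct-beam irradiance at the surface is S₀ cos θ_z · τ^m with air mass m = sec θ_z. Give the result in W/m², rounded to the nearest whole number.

539 W/m²

cos θ_z = sin φ sin δ + cos φ cos δ cos H = (-0.2990)(0.3289) + (0.9542)(0.9444)(0.9265) = 0.7366.
Air mass m = 1/cos θ_z = 1/0.7366 = 1.358; τ^m = 0.63^1.358 = 0.5340.
Surface direct beam = 1370 × 0.7366 × 0.5340 = 538.88 W/m².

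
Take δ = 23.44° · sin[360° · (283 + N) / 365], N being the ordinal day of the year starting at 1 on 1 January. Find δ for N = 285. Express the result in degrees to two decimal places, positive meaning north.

360 × (283 + 285) / 365 = 560.219°; sin(560.219°) = -0.3456.
δ = 23.44 × -0.3456 = -8.101° ≈ -8.10°.

-8.10°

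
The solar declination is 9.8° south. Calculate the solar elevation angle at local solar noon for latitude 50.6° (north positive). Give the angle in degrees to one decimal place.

At local solar noon the hour angle is zero, so the elevation is 90° − |φ − δ| = 90° − |50.6° − (-9.8°)| = 90° − 60.4° = 29.6°.

29.6°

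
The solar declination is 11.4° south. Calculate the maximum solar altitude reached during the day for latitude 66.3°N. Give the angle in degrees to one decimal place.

At local solar noon the hour angle is zero, so the elevation is 90° − |φ − δ| = 90° − |66.3° − (-11.4°)| = 90° − 77.7° = 12.3°.

12.3°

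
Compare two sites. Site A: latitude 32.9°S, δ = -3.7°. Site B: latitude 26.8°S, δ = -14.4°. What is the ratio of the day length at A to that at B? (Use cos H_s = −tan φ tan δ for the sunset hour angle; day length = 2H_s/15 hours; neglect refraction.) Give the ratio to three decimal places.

0.948

A: H_s = arccos(−tan -32.9° · tan -3.7°) = 92.40°, so 2H_s/15 = 12.3200 h.
B: H_s = arccos(−tan -26.8° · tan -14.4°) = 97.45°, so 2H_s/15 = 12.9933 h.
Ratio A/B = 12.3200 / 12.9933 = 0.9482.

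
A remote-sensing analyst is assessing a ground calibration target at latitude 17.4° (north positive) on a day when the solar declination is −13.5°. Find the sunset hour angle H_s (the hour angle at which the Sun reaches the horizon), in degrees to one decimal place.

cos H_s = −tan(17.4°) · tan(-13.5°) = 0.0752, so H_s = arccos(0.0752) = 85.69°.

85.7°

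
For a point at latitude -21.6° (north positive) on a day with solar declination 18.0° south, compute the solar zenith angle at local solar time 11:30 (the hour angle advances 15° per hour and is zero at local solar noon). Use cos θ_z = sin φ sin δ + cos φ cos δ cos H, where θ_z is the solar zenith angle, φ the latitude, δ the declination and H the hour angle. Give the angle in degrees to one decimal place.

7.9°

Hour angle H = 15° × (11.5 − 12) = -7.50°.
cos θ_z = sin φ sin δ + cos φ cos δ cos H = (-0.3681)(-0.3090) + (0.9298)(0.9511)(0.9914) = 0.9905.
θ_z = arccos(0.9905) = 7.90°.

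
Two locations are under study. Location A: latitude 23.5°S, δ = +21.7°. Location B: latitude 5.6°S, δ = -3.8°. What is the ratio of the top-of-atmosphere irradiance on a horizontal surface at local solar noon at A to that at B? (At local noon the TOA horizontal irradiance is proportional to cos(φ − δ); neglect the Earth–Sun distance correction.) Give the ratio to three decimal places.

0.705

A: cos θ_z = cos(-23.5° − (21.7°)) = 0.7046.
B: cos θ_z = cos(-5.6° − (-3.8°)) = 0.9995.
Ratio A/B = 0.7046 / 0.9995 = 0.7050.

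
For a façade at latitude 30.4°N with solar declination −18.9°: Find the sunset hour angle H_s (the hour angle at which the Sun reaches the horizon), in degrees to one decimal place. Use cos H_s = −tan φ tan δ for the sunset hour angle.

−tan φ tan δ = −(0.5867)(-0.3424) = 0.2009; H_s = arccos(0.2009) = 78.41°.

78.4°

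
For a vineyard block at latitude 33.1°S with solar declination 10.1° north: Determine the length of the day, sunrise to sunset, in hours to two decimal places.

cos H_s = −tan(-33.1°) · tan(10.1°) = 0.1161, so H_s = arccos(0.1161) = 83.33°.
Day length = 2 H_s / 15° h⁻¹ = 166.66° / 15 = 11.111 h.

11.11 hours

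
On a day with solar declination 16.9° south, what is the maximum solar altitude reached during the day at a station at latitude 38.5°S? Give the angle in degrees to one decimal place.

At local solar noon the hour angle is zero, so the elevation is 90° − |φ − δ| = 90° − |-38.5° − (-16.9°)| = 90° − 21.6° = 68.4°.

68.4°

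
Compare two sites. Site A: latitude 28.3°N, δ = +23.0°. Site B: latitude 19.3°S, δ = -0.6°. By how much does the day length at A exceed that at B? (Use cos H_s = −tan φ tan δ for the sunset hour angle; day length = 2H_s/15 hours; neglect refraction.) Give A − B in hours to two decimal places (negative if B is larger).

A: H_s = arccos(−tan 28.3° · tan 23.0°) = 103.21°, so 2H_s/15 = 13.7613 h.
B: H_s = arccos(−tan -19.3° · tan -0.6°) = 90.21°, so 2H_s/15 = 12.0280 h.
A − B = 13.7613 − 12.0280 = 1.7333 h.

+1.73 h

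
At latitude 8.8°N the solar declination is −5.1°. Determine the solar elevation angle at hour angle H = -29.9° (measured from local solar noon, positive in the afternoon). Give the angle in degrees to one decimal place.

57.1°

With φ = 8.8°, δ = -5.1°, H = -29.90°: sin φ sin δ = -0.0136, cos φ cos δ cos H = 0.8533, so cos θ_z = 0.8397.
θ_z = arccos(0.8397) = 32.89°, so the elevation is 90° − 32.89° = 57.11°.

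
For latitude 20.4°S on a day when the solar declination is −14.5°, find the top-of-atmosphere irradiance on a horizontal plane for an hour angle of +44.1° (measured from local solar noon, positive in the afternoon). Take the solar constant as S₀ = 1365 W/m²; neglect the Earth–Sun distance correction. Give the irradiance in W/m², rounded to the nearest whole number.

1009 W/m²

With φ = -20.4°, δ = -14.5°, H = 44.10°: sin φ sin δ = 0.0873, cos φ cos δ cos H = 0.6516, so cos θ_z = 0.7389.
Top-of-atmosphere irradiance = S₀ cos θ_z = 1365 × 0.7389 = 1008.60 W/m².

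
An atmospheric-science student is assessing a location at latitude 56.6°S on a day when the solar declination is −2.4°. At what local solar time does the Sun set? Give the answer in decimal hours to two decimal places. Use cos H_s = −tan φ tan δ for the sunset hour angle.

The sunset hour angle satisfies cos H_s = −tan φ tan δ = -0.0636, giving H_s = 93.65°.
Sunset is at 12 + H_s/15 = 12 + 6.243 = 18.243 h local solar time.

18.24 h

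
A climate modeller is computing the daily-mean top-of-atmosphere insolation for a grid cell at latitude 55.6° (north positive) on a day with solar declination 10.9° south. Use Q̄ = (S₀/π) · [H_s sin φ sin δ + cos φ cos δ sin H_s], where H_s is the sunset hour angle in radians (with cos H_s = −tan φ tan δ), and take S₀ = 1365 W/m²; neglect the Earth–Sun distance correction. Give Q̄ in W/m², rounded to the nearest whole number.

144 W/m²

cos H_s = −tan(55.6°) · tan(-10.9°) = 0.2812, so H_s = arccos(0.2812) = 73.67°. In radians, H_s = 1.2858.
H_s sin φ sin δ = 1.2858 × 0.8251 × -0.1891 = -0.2006.
cos φ cos δ sin H_s = 0.5650 × 0.9820 × 0.9597 = 0.5325.
Q̄ = (1365/π) × (-0.2006 + 0.5325) = 434.49 × 0.3319 = 144.21 W/m².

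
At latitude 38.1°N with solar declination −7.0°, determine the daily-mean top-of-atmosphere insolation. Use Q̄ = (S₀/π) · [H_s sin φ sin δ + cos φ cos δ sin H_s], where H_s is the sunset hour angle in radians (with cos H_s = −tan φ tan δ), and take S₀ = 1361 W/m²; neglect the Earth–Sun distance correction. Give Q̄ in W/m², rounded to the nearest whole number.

−tan φ tan δ = −(0.7841)(-0.1228) = 0.0963; H_s = arccos(0.0963) = 84.47°. In radians, H_s = 1.4743.
H_s sin φ sin δ = 1.4743 × 0.6170 × -0.1219 = -0.1109.
cos φ cos δ sin H_s = 0.7869 × 0.9925 × 0.9953 = 0.7773.
Q̄ = (1361/π) × (-0.1109 + 0.7773) = 433.22 × 0.6664 = 288.70 W/m².

289 W/m²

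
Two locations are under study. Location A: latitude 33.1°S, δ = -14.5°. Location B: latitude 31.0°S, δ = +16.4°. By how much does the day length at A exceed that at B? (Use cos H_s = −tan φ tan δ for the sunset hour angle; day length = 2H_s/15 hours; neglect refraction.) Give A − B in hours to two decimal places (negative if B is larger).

+2.65 h

A: H_s = arccos(−tan -33.1° · tan -14.5°) = 99.71°, so 2H_s/15 = 13.2947 h.
B: H_s = arccos(−tan -31.0° · tan 16.4°) = 79.81°, so 2H_s/15 = 10.6413 h.
A − B = 13.2947 − 10.6413 = 2.6534 h.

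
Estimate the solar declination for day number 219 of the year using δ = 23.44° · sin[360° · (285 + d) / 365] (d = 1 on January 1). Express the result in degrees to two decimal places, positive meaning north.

+15.96°

360 × (285 + 219) / 365 = 497.096°; sin(497.096°) = 0.6808.
δ = 23.44 × 0.6808 = 15.958° ≈ +15.96°.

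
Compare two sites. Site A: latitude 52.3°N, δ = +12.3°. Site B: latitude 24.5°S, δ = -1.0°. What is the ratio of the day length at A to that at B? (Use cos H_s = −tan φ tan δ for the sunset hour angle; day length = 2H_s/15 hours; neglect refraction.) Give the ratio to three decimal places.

A: H_s = arccos(−tan 52.3° · tan 12.3°) = 106.39°, so 2H_s/15 = 14.1853 h.
B: H_s = arccos(−tan -24.5° · tan -1.0°) = 90.46°, so 2H_s/15 = 12.0613 h.
Ratio A/B = 14.1853 / 12.0613 = 1.1761.

1.176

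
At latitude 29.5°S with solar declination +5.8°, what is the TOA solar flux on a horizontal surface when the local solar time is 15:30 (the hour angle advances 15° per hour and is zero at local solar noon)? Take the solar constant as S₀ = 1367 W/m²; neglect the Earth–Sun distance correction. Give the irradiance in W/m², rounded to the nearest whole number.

Hour angle H = 15° × (15.5 − 12) = 52.50°.
cos θ_z = sin φ sin δ + cos φ cos δ cos H = (-0.4924)(0.1011) + (0.8704)(0.9949)(0.6088) = 0.4774.
Top-of-atmosphere irradiance = S₀ cos θ_z = 1367 × 0.4774 = 652.61 W/m².

653 W/m²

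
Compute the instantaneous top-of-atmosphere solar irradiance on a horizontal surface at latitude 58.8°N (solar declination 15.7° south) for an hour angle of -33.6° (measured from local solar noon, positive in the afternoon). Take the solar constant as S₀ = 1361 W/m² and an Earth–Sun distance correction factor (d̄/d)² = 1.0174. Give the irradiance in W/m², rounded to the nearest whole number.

cos θ_z = sin φ sin δ + cos φ cos δ cos H = (0.8554)(-0.2706) + (0.5180)(0.9627)(0.8329) = 0.1839.
Top-of-atmosphere irradiance = S₀ (d̄/d)² cos θ_z = 1361 × 1.0174 × 0.1839 = 254.64 W/m².

255 W/m²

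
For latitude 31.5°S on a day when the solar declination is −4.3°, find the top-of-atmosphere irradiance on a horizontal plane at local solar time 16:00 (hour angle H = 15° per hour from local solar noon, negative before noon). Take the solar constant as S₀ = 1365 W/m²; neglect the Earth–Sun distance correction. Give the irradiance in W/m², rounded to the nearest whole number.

Hour angle H = 15° × (16 − 12) = 60.00°.
With φ = -31.5°, δ = -4.3°, H = 60.00°: sin φ sin δ = 0.0392, cos φ cos δ cos H = 0.4251, so cos θ_z = 0.4643.
Top-of-atmosphere irradiance = S₀ cos θ_z = 1365 × 0.4643 = 633.77 W/m².

634 W/m²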